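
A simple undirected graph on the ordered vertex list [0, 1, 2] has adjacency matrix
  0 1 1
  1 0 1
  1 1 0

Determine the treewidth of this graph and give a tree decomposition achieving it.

Treewidth 2.
Bags: B1 = {0, 1, 2}
Tree: (single bag)

A single bag containing all 3 vertices is trivially a valid decomposition of width 2. On the other hand G contains the 3-clique {0, 1, 2}. A clique must lie in a single bag of any decomposition, so no decomposition can have width below 2. Therefore the treewidth is 2.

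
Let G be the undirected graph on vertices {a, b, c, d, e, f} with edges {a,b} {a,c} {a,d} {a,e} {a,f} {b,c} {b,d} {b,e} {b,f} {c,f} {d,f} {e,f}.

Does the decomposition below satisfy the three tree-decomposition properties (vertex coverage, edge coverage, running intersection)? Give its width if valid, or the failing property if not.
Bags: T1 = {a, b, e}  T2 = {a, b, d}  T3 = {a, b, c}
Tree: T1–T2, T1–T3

No — vertex f appears in no bag.

A tree decomposition must satisfy three properties: every vertex lies in some bag; for every edge, both endpoints lie together in some bag; and for every vertex, the bags containing it form a connected subtree. Here vertex f appears in no bag, so the decomposition is invalid.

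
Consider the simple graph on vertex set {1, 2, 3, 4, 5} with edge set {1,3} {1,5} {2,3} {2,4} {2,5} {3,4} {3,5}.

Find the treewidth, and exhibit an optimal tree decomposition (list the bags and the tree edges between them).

The largest bag has 3 vertices, giving width 2; this decomposition certifies tw(G) ≤ 2. On the other hand G contains the 3-clique {1, 3, 5}. A clique must lie in a single bag of any decomposition, so no decomposition can have width below 2. Therefore the treewidth is 2.

Treewidth 2.
One optimal decomposition is:
Bags: B1 = {2, 3, 5}  B2 = {2, 3, 4}  B3 = {1, 3, 5}
Tree: B1–B2, B1–B3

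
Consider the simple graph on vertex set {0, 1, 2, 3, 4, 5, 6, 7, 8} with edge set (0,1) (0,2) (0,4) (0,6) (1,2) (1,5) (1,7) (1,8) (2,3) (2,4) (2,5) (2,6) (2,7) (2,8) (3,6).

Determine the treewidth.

2

A width-2 tree decomposition is:
Bags: B1 = {0, 1, 2}  B2 = {1, 2, 8}  B3 = {0, 2, 6}  B4 = {1, 2, 5}  B5 = {2, 3, 6}  B6 = {1, 2, 7}  B7 = {0, 2, 4}
Tree: B1–B2, B1–B3, B2–B4, B3–B5, B4–B6, B3–B7
The largest bag has 3 vertices, giving width 2; this decomposition certifies tw(G) ≤ 2. Conversely, {0, 1, 2} is a clique of size 3, and the vertices of any clique must share a bag in every tree decomposition; so some bag has ≥ 3 vertices and tw(G) ≥ 2. Therefore the treewidth is 2.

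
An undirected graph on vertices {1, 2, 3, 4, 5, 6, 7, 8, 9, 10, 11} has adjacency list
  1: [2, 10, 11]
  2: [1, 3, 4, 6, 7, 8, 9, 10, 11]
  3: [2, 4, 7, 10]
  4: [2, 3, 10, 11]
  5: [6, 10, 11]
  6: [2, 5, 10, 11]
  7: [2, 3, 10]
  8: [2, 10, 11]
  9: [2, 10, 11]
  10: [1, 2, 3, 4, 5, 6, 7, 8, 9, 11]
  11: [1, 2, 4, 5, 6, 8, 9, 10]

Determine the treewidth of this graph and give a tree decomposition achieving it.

Treewidth 3.
One such decomposition:
Bags: B1 = {2, 6, 10, 11}  B2 = {5, 6, 10, 11}  B3 = {2, 8, 10, 11}  B4 = {1, 2, 10, 11}  B5 = {2, 4, 10, 11}  B6 = {2, 3, 4, 10}  B7 = {2, 9, 10, 11}  B8 = {2, 3, 7, 10}
Tree: B1–B2, B1–B3, B1–B4, B3–B5, B5–B6, B1–B7, B6–B8

Every bag has size at most 4, so the width is 4 − 1 = 3 and tw(G) ≤ 3. Conversely, {1, 2, 10, 11} is a clique of size 4, and the vertices of any clique must share a bag in every tree decomposition; so some bag has ≥ 4 vertices and tw(G) ≥ 3. Combining the bounds, tw(G) = 3.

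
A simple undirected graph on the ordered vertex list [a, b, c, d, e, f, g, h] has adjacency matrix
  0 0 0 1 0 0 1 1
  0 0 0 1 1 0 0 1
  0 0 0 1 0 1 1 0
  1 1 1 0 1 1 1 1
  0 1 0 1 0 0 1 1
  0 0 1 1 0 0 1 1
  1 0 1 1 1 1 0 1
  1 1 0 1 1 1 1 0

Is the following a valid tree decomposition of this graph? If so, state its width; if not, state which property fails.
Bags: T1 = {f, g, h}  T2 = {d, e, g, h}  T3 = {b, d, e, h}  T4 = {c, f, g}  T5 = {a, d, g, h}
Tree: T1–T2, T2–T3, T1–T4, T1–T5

No — edge (d,f) lies in no bag.

A tree decomposition must satisfy three properties: every vertex lies in some bag; for every edge, both endpoints lie together in some bag; and for every vertex, the bags containing it form a connected subtree. Here edge (d,f) lies in no bag, so the decomposition is invalid.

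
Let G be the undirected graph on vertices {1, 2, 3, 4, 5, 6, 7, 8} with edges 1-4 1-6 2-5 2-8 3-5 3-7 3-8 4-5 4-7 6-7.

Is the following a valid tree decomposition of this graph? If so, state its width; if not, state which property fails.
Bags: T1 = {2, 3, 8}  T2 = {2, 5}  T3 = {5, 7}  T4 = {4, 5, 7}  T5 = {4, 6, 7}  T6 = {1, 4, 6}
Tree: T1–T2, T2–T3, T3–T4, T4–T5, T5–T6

No — edge (3,5) lies in no bag.

A tree decomposition must satisfy three properties: every vertex lies in some bag; for every edge, both endpoints lie together in some bag; and for every vertex, the bags containing it form a connected subtree. Here edge (3,5) lies in no bag, so the decomposition is invalid.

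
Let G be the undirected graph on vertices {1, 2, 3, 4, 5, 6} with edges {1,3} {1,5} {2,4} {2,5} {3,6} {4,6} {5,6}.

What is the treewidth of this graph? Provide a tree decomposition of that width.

Each bag holds 3 vertices, so the decomposition has width 2, which upper-bounds the treewidth. The edges 3–1–5–6–3 form a cycle, so G is not a tree and its treewidth is at least 2. The upper and lower bounds meet at 2, so that is the treewidth.

Treewidth 2.
One such decomposition:
Bags: B1 = {1, 3, 6}  B2 = {1, 5, 6}  B3 = {4, 5, 6}  B4 = {2, 4, 5}
Tree: B1–B2, B2–B3, B3–B4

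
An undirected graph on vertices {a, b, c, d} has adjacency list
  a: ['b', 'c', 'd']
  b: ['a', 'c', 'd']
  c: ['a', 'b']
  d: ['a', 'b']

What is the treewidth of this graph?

A width-2 tree decomposition is:
Bags: B1 = {a, b, c}  B2 = {a, b, d}
Tree: B1–B2
The largest bag has 3 vertices, giving width 2; this decomposition certifies tw(G) ≤ 2. For the lower bound, the 3 vertices {a, b, d} are pairwise adjacent, and any tree decomposition puts a clique entirely inside one bag — forcing width ≥ 2. Combining the bounds, tw(G) = 2.

2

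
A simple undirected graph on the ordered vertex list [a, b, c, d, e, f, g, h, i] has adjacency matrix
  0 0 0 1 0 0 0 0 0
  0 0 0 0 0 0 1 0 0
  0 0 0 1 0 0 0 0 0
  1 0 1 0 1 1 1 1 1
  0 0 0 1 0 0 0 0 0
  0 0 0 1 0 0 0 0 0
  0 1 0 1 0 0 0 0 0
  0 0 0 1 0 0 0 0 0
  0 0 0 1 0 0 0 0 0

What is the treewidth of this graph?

A width-1 tree decomposition is:
Bags: B1 = {d, g}  B2 = {d, h}  B3 = {b, g}  B4 = {d, i}  B5 = {c, d}  B6 = {a, d}  B7 = {d, e}  B8 = {d, f}
Tree: B1–B2, B1–B3, B1–B4, B1–B5, B5–B6, B2–B7, B1–B8
Every bag has size at most 2, so the width is 2 − 1 = 1 and tw(G) ≤ 1. Since G has at least one edge (e.g. d–g), it is not an edgeless graph, so tw(G) ≥ 1. The upper and lower bounds meet at 1, so that is the treewidth.

1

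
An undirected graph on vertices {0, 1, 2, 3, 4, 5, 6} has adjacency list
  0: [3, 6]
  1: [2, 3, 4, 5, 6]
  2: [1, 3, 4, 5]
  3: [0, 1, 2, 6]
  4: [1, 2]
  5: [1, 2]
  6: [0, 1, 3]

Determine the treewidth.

2

A width-2 tree decomposition is:
Bags: B1 = {1, 2, 5}  B2 = {1, 2, 3}  B3 = {1, 3, 6}  B4 = {1, 2, 4}  B5 = {0, 3, 6}
Tree: B1–B2, B2–B3, B1–B4, B3–B5
Each bag holds 3 vertices, so the decomposition has width 2, which upper-bounds the treewidth. Conversely, {0, 3, 6} is a clique of size 3, and the vertices of any clique must share a bag in every tree decomposition; so some bag has ≥ 3 vertices and tw(G) ≥ 2. The upper and lower bounds meet at 2, so that is the treewidth.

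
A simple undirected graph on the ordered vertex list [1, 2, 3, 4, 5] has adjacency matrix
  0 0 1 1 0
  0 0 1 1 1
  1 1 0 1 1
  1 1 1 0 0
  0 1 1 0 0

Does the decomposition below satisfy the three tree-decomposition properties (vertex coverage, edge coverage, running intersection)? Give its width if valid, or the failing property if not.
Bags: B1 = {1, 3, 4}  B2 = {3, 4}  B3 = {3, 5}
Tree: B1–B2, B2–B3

No — vertex 2 appears in no bag.

A tree decomposition must satisfy three properties: every vertex lies in some bag; for every edge, both endpoints lie together in some bag; and for every vertex, the bags containing it form a connected subtree. Here vertex 2 appears in no bag, so the decomposition is invalid.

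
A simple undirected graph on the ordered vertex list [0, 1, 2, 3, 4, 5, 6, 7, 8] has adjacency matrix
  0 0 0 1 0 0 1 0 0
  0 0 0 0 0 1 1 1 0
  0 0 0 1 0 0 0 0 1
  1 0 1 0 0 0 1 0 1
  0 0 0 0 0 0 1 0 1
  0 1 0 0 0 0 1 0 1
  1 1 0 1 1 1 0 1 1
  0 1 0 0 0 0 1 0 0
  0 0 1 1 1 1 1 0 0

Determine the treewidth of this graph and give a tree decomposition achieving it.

Treewidth 2.
One optimal decomposition is:
Bags: B1 = {5, 6, 8}  B2 = {1, 5, 6}  B3 = {4, 6, 8}  B4 = {3, 6, 8}  B5 = {0, 3, 6}  B6 = {2, 3, 8}  B7 = {1, 6, 7}
Tree: B1–B2, B1–B3, B1–B4, B4–B5, B4–B6, B2–B7

Every bag has size at most 3, so the width is 3 − 1 = 2 and tw(G) ≤ 2. On the other hand G contains the 3-clique {2, 3, 8}. A clique must lie in a single bag of any decomposition, so no decomposition can have width below 2. The upper and lower bounds meet at 2, so that is the treewidth.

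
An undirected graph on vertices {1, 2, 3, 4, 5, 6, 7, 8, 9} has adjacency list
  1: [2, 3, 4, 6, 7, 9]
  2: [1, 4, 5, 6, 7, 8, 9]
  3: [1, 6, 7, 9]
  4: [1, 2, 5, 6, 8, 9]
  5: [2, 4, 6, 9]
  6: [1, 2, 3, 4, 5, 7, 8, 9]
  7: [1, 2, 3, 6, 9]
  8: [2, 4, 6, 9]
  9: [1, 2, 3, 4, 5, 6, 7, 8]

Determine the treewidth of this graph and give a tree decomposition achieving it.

Treewidth 4.
One optimal decomposition is:
Bags: B1 = {1, 2, 6, 7, 9}  B2 = {1, 3, 6, 7, 9}  B3 = {1, 2, 4, 6, 9}  B4 = {2, 4, 6, 8, 9}  B5 = {2, 4, 5, 6, 9}
Tree: B1–B2, B1–B3, B3–B4, B4–B5

Each bag holds 5 vertices, so the decomposition has width 4, which upper-bounds the treewidth. Conversely, {2, 4, 6, 8, 9} is a clique of size 5, and the vertices of any clique must share a bag in every tree decomposition; so some bag has ≥ 5 vertices and tw(G) ≥ 4. The upper and lower bounds meet at 4, so that is the treewidth.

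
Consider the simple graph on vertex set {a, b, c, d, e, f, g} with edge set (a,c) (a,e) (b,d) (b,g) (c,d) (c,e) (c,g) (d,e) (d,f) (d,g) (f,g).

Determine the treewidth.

A width-2 tree decomposition is:
Bags: B1 = {a, c, e}  B2 = {c, d, e}  B3 = {c, d, g}  B4 = {b, d, g}  B5 = {d, f, g}
Tree: B1–B2, B2–B3, B3–B4, B3–B5
Every bag has size at most 3, so the width is 3 − 1 = 2 and tw(G) ≤ 2. Conversely, {c, d, g} is a clique of size 3, and the vertices of any clique must share a bag in every tree decomposition; so some bag has ≥ 3 vertices and tw(G) ≥ 2. Therefore the treewidth is 2.

2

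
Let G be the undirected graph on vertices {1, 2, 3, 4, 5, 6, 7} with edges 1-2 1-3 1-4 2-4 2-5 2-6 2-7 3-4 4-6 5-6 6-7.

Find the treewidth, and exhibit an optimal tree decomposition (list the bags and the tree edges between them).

Every bag has size at most 3, so the width is 3 − 1 = 2 and tw(G) ≤ 2. Conversely, {1, 2, 4} is a clique of size 3, and the vertices of any clique must share a bag in every tree decomposition; so some bag has ≥ 3 vertices and tw(G) ≥ 2. Hence tw(G) = 2 exactly.

Treewidth 2.
One such decomposition:
Bags: B1 = {2, 4, 6}  B2 = {2, 5, 6}  B3 = {1, 2, 4}  B4 = {2, 6, 7}  B5 = {1, 3, 4}
Tree: B1–B2, B1–B3, B2–B4, B3–B5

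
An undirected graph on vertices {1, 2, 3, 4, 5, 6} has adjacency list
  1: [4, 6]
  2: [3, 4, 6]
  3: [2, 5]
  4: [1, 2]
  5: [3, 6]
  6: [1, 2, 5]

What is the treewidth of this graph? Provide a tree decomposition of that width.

The largest bag has 3 vertices, giving width 2; this decomposition certifies tw(G) ≤ 2. For the lower bound, G contains the cycle 1–4–2–6–1, so G is not a forest; only forests have treewidth ≤ 1, hence tw(G) ≥ 2. The upper and lower bounds meet at 2, so that is the treewidth.

Treewidth 2.
One optimal decomposition is:
Bags: B1 = {1, 4, 6}  B2 = {2, 4, 6}  B3 = {2, 5, 6}  B4 = {2, 3, 5}
Tree: B1–B2, B2–B3, B3–B4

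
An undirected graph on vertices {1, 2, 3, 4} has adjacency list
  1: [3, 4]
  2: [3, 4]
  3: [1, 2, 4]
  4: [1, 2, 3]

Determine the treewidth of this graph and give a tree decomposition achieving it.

Treewidth 2.
One optimal decomposition is:
Bags: B1 = {1, 3, 4}  B2 = {2, 3, 4}
Tree: B1–B2

The largest bag has 3 vertices, giving width 2; this decomposition certifies tw(G) ≤ 2. On the other hand G contains the 3-clique {1, 3, 4}. A clique must lie in a single bag of any decomposition, so no decomposition can have width below 2. Combining the bounds, tw(G) = 2.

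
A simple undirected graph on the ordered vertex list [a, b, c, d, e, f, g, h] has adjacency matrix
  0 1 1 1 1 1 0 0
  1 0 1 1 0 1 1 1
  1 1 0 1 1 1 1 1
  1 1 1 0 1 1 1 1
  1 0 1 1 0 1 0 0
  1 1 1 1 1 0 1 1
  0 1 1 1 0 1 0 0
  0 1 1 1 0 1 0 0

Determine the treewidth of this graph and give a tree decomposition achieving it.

The largest bag has 5 vertices, giving width 4; this decomposition certifies tw(G) ≤ 4. On the other hand G contains the 5-clique {a, c, d, e, f}. A clique must lie in a single bag of any decomposition, so no decomposition can have width below 4. Combining the bounds, tw(G) = 4.

Treewidth 4.
One such decomposition:
Bags: B1 = {b, c, d, f, g}  B2 = {b, c, d, f, h}  B3 = {a, b, c, d, f}  B4 = {a, c, d, e, f}
Tree: B1–B2, B2–B3, B3–B4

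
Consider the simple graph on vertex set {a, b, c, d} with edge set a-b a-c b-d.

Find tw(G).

1

A width-1 tree decomposition is:
Bags: B1 = {a, b}  B2 = {b, d}  B3 = {a, c}
Tree: B1–B2, B1–B3
The largest bag has 2 vertices, giving width 1; this decomposition certifies tw(G) ≤ 1. G has an edge, so its treewidth is at least 1. Therefore the treewidth is 1.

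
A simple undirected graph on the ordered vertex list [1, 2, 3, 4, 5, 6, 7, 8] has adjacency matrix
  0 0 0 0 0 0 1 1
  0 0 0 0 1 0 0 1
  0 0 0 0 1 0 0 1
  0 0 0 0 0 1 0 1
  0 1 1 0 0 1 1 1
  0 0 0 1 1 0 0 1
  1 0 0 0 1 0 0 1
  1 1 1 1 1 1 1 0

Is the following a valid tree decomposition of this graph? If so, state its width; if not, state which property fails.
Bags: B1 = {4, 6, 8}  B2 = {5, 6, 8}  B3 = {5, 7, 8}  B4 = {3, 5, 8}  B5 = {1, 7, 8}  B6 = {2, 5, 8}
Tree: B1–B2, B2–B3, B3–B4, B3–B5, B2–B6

Vertex coverage: the bags together contain {1, 2, 3, 4, 5, 6, 7, 8}, the full vertex set. Edge coverage: each edge of G has both endpoints in at least one bag. Running intersection: for every vertex, the bags containing it form a connected subtree. All three properties hold, so this is a valid tree decomposition of width max|bag| − 1 = 2, and hence tw(G) ≤ 2.

Yes; width 2.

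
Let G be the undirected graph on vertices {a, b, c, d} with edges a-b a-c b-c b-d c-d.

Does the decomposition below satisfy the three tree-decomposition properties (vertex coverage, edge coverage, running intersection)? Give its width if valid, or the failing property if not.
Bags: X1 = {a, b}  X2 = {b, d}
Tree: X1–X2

A tree decomposition must satisfy three properties: every vertex lies in some bag; for every edge, both endpoints lie together in some bag; and for every vertex, the bags containing it form a connected subtree. Here vertex c appears in no bag, so the decomposition is invalid.

No — vertex c appears in no bag.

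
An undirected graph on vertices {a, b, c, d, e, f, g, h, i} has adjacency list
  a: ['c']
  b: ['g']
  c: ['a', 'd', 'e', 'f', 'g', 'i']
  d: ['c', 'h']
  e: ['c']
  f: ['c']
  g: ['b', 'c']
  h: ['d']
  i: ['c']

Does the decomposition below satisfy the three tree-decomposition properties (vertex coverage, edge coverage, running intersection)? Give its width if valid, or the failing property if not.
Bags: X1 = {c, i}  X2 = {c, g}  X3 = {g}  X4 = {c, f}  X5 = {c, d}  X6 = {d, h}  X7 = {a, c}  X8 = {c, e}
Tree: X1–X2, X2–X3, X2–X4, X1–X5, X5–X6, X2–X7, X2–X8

No — vertex b appears in no bag.

A tree decomposition must satisfy three properties: every vertex lies in some bag; for every edge, both endpoints lie together in some bag; and for every vertex, the bags containing it form a connected subtree. Here vertex b appears in no bag, so the decomposition is invalid.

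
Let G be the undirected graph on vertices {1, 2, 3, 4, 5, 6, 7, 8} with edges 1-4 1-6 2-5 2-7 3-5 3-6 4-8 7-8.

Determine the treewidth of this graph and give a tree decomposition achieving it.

Each bag holds 3 vertices, so the decomposition has width 2, which upper-bounds the treewidth. Since 3–5–2–7–8–4–1–6–3 is a cycle in G, G is not acyclic. Forests are exactly the graphs of treewidth ≤ 1, so tw(G) ≥ 2. Therefore the treewidth is 2.

Treewidth 2.
One optimal decomposition is:
Bags: B1 = {2, 3, 5}  B2 = {2, 3, 7}  B3 = {3, 7, 8}  B4 = {3, 4, 8}  B5 = {1, 3, 4}  B6 = {1, 3, 6}
Tree: B1–B2, B2–B3, B3–B4, B4–B5, B5–B6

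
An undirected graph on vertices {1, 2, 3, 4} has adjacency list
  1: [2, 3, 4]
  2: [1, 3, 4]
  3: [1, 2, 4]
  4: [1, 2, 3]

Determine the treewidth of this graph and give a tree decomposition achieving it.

A single bag containing all 4 vertices is trivially a valid decomposition of width 3. For the lower bound, the 4 vertices {1, 2, 3, 4} are pairwise adjacent, and any tree decomposition puts a clique entirely inside one bag — forcing width ≥ 3. Combining the bounds, tw(G) = 3.

Treewidth 3.
One such decomposition:
Bags: B1 = {1, 2, 3, 4}
Tree: (single bag)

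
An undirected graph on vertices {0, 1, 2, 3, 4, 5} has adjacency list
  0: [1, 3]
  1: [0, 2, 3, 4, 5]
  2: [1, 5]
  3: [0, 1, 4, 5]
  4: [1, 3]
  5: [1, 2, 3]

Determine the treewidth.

2

A width-2 tree decomposition is:
Bags: B1 = {1, 3, 5}  B2 = {0, 1, 3}  B3 = {1, 2, 5}  B4 = {1, 3, 4}
Tree: B1–B2, B1–B3, B2–B4
Every bag has size at most 3, so the width is 3 − 1 = 2 and tw(G) ≤ 2. On the other hand G contains the 3-clique {1, 2, 5}. A clique must lie in a single bag of any decomposition, so no decomposition can have width below 2. The upper and lower bounds meet at 2, so that is the treewidth.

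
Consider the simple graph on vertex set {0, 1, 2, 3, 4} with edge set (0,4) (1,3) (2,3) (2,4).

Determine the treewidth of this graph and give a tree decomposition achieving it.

Treewidth 1.
One such decomposition:
Bags: B1 = {2, 3}  B2 = {1, 3}  B3 = {2, 4}  B4 = {0, 4}
Tree: B1–B2, B1–B3, B3–B4

Every bag has size at most 2, so the width is 2 − 1 = 1 and tw(G) ≤ 1. Any graph with an edge has treewidth ≥ 1, and G has the edge 3–2. Therefore the treewidth is 1.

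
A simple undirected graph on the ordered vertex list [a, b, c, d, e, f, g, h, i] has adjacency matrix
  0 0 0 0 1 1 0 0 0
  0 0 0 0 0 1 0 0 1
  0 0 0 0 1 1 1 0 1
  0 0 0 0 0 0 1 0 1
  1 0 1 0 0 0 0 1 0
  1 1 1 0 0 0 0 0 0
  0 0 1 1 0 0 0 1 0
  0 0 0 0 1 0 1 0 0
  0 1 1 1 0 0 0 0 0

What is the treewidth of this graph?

A width-3 tree decomposition is:
Bags: B1 = {a, b, e, f}  B2 = {b, c, e, f}  B3 = {b, c, e, i}  B4 = {c, e, h, i}  B5 = {c, g, h, i}  B6 = {d, g, h, i}
Tree: B1–B2, B2–B3, B3–B4, B4–B5, B5–B6
The largest bag has 4 vertices, giving width 3; this decomposition certifies tw(G) ≤ 3. For the lower bound: the 4 vertex sets {a,b,f}, {e}, {c}, {d,g,h,i} are disjoint, each induces a connected subgraph, and every pair is joined by at least one edge of G. Contracting each set to a single vertex therefore yields K_{4} as a minor, and since treewidth is minor-monotone, tw(G) ≥ tw(K_{4}) = 3. Hence tw(G) = 3 exactly.

3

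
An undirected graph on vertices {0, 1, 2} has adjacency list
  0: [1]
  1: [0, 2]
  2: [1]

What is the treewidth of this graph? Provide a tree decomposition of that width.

Treewidth 1.
One such decomposition:
Bags: B1 = {1, 2}  B2 = {0, 1}
Tree: B1–B2

Each bag holds 2 vertices, so the decomposition has width 1, which upper-bounds the treewidth. Any graph with an edge has treewidth ≥ 1, and G has the edge 1–2. Therefore the treewidth is 1.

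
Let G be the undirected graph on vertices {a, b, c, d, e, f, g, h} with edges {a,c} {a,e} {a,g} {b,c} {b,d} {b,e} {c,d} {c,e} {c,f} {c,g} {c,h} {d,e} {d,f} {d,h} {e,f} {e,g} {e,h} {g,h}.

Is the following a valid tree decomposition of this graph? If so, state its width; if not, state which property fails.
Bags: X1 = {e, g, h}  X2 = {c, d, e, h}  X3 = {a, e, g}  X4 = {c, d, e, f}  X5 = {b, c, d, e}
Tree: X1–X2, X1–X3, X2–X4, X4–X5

No — edge (c,g) lies in no bag.

A tree decomposition must satisfy three properties: every vertex lies in some bag; for every edge, both endpoints lie together in some bag; and for every vertex, the bags containing it form a connected subtree. Here edge (c,g) lies in no bag, so the decomposition is invalid.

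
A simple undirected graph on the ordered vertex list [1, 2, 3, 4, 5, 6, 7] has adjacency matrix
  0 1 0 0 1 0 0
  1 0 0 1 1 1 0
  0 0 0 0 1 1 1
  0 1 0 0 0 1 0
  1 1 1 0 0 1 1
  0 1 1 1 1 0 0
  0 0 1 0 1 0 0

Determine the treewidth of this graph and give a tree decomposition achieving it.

Treewidth 2.
Bags: B1 = {3, 5, 6}  B2 = {3, 5, 7}  B3 = {2, 5, 6}  B4 = {2, 4, 6}  B5 = {1, 2, 5}
Tree: B1–B2, B1–B3, B3–B4, B3–B5

Every bag has size at most 3, so the width is 3 − 1 = 2 and tw(G) ≤ 2. Conversely, {2, 4, 6} is a clique of size 3, and the vertices of any clique must share a bag in every tree decomposition; so some bag has ≥ 3 vertices and tw(G) ≥ 2. The upper and lower bounds meet at 2, so that is the treewidth.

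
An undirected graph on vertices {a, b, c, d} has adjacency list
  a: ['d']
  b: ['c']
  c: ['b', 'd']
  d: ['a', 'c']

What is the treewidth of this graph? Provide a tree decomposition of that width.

The largest bag has 2 vertices, giving width 1; this decomposition certifies tw(G) ≤ 1. Since G has at least one edge (e.g. a–d), it is not an edgeless graph, so tw(G) ≥ 1. Combining the bounds, tw(G) = 1.

Treewidth 1.
Bags: B1 = {a, d}  B2 = {c, d}  B3 = {b, c}
Tree: B1–B2, B2–B3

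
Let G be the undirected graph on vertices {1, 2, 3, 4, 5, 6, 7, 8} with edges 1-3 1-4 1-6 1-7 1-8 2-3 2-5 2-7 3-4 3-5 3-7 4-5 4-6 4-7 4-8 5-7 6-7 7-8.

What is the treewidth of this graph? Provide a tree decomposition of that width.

Treewidth 3.
One optimal decomposition is:
Bags: B1 = {3, 4, 5, 7}  B2 = {1, 3, 4, 7}  B3 = {1, 4, 6, 7}  B4 = {2, 3, 5, 7}  B5 = {1, 4, 7, 8}
Tree: B1–B2, B2–B3, B1–B4, B3–B5

Each bag holds 4 vertices, so the decomposition has width 3, which upper-bounds the treewidth. Conversely, {2, 3, 5, 7} is a clique of size 4, and the vertices of any clique must share a bag in every tree decomposition; so some bag has ≥ 4 vertices and tw(G) ≥ 3. The upper and lower bounds meet at 3, so that is the treewidth.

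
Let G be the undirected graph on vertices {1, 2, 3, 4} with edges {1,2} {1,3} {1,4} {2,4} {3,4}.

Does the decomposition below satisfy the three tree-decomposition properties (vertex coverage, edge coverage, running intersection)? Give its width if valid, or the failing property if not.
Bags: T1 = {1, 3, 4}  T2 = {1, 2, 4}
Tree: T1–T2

Checking the three conditions: (i) the bags cover all of {1, 2, 3, 4}; (ii) for each edge, some bag contains both endpoints; (iii) the bags containing any fixed vertex form a subtree. All hold, so the decomposition is valid with width 3 − 1 = 2.

Yes; width 2.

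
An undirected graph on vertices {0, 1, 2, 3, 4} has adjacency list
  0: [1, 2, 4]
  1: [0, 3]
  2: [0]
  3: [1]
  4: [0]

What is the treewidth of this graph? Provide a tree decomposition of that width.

Treewidth 1.
One optimal decomposition is:
Bags: B1 = {0, 2}  B2 = {0, 4}  B3 = {0, 1}  B4 = {1, 3}
Tree: B1–B2, B1–B3, B3–B4

Every bag has size at most 2, so the width is 2 − 1 = 1 and tw(G) ≤ 1. G has an edge, so its treewidth is at least 1. The upper and lower bounds meet at 1, so that is the treewidth.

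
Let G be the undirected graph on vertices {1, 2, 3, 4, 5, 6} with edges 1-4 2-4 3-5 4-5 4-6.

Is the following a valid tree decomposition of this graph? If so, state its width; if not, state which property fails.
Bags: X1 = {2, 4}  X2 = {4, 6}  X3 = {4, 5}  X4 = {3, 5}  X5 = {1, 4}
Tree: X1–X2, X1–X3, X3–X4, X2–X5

Vertex coverage: the bags together contain {1, 2, 3, 4, 5, 6}, the full vertex set. Edge coverage: each edge of G has both endpoints in at least one bag. Running intersection: for every vertex, the bags containing it form a connected subtree. All three properties hold, so this is a valid tree decomposition of width max|bag| − 1 = 1, and hence tw(G) ≤ 1.

Yes; width 1.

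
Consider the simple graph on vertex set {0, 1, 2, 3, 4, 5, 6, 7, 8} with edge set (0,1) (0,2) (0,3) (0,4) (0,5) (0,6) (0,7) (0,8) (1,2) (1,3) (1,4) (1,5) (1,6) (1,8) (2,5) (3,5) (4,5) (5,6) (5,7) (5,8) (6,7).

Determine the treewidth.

A width-3 tree decomposition is:
Bags: B1 = {0, 1, 5, 8}  B2 = {0, 1, 5, 6}  B3 = {0, 5, 6, 7}  B4 = {0, 1, 2, 5}  B5 = {0, 1, 4, 5}  B6 = {0, 1, 3, 5}
Tree: B1–B2, B2–B3, B1–B4, B2–B5, B2–B6
Every bag has size at most 4, so the width is 4 − 1 = 3 and tw(G) ≤ 3. Conversely, {0, 1, 2, 5} is a clique of size 4, and the vertices of any clique must share a bag in every tree decomposition; so some bag has ≥ 4 vertices and tw(G) ≥ 3. Hence tw(G) = 3 exactly.

3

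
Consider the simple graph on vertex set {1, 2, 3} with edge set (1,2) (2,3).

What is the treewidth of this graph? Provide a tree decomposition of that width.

Treewidth 1.
One optimal decomposition is:
Bags: B1 = {1, 2}  B2 = {2, 3}
Tree: B1–B2

Each bag holds 2 vertices, so the decomposition has width 1, which upper-bounds the treewidth. Since G has at least one edge (e.g. 2–1), it is not an edgeless graph, so tw(G) ≥ 1. Hence tw(G) = 1 exactly.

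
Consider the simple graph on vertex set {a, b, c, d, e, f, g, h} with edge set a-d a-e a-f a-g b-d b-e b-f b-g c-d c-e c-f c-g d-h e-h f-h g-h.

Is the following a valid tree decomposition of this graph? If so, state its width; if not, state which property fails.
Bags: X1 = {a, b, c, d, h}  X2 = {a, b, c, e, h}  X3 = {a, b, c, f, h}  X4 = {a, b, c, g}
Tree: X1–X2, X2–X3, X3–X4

A tree decomposition must satisfy three properties: every vertex lies in some bag; for every edge, both endpoints lie together in some bag; and for every vertex, the bags containing it form a connected subtree. Here edge (h,g) lies in no bag, so the decomposition is invalid.

No — edge (h,g) lies in no bag.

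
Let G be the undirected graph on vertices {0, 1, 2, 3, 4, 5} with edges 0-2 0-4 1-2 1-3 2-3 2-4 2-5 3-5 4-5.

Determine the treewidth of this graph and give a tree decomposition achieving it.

Treewidth 2.
Bags: B1 = {2, 3, 5}  B2 = {2, 4, 5}  B3 = {1, 2, 3}  B4 = {0, 2, 4}
Tree: B1–B2, B1–B3, B2–B4

Every bag has size at most 3, so the width is 3 − 1 = 2 and tw(G) ≤ 2. Conversely, {0, 2, 4} is a clique of size 3, and the vertices of any clique must share a bag in every tree decomposition; so some bag has ≥ 3 vertices and tw(G) ≥ 2. Therefore the treewidth is 2.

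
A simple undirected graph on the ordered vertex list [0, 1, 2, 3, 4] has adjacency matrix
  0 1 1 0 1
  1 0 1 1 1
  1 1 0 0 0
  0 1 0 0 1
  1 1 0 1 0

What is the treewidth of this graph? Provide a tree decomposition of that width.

Treewidth 2.
One optimal decomposition is:
Bags: B1 = {0, 1, 4}  B2 = {0, 1, 2}  B3 = {1, 3, 4}
Tree: B1–B2, B1–B3

Every bag has size at most 3, so the width is 3 − 1 = 2 and tw(G) ≤ 2. For the lower bound, the 3 vertices {0, 1, 2} are pairwise adjacent, and any tree decomposition puts a clique entirely inside one bag — forcing width ≥ 2. Therefore the treewidth is 2.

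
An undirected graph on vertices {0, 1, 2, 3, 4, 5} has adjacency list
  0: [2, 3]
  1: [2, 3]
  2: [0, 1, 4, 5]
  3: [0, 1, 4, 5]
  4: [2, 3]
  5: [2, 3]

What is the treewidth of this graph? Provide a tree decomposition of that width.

Treewidth 2.
One optimal decomposition is:
Bags: B1 = {1, 2, 3}  B2 = {0, 2, 3}  B3 = {2, 3, 4}  B4 = {2, 3, 5}
Tree: B1–B2, B2–B3, B3–B4

The largest bag has 3 vertices, giving width 2; this decomposition certifies tw(G) ≤ 2. The edges 1–3–0–2–1 form a cycle, so G is not a tree and its treewidth is at least 2. Combining the bounds, tw(G) = 2.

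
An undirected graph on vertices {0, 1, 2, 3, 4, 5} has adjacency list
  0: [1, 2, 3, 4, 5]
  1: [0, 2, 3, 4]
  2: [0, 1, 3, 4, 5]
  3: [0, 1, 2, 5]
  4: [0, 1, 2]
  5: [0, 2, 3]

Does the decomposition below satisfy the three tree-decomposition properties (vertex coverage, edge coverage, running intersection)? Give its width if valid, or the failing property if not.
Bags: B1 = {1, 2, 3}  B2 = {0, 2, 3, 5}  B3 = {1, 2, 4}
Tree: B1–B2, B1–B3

No — edge (0,1) lies in no bag.

A tree decomposition must satisfy three properties: every vertex lies in some bag; for every edge, both endpoints lie together in some bag; and for every vertex, the bags containing it form a connected subtree. Here edge (0,1) lies in no bag, so the decomposition is invalid.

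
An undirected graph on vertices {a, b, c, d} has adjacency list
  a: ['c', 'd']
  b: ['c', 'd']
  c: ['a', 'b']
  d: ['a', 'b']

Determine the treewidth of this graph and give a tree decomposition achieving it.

Treewidth 2.
One optimal decomposition is:
Bags: B1 = {a, b, d}  B2 = {a, b, c}
Tree: B1–B2

Each bag holds 3 vertices, so the decomposition has width 2, which upper-bounds the treewidth. The edges a–d–b–c–a form a cycle, so G is not a tree and its treewidth is at least 2. Combining the bounds, tw(G) = 2.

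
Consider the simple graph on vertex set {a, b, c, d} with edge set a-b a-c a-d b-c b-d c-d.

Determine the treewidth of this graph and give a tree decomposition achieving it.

With just one bag of size 4, the width is 4 − 1 = 3, so tw(G) ≤ 3. On the other hand G contains the 4-clique {a, b, c, d}. A clique must lie in a single bag of any decomposition, so no decomposition can have width below 3. Therefore the treewidth is 3.

Treewidth 3.
One such decomposition:
Bags: B1 = {a, b, c, d}
Tree: (single bag)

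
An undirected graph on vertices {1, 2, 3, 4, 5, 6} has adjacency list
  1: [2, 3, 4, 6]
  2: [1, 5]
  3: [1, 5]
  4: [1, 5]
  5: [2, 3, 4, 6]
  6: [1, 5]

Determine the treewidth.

A width-2 tree decomposition is:
Bags: B1 = {1, 3, 5}  B2 = {1, 5, 6}  B3 = {1, 4, 5}  B4 = {1, 2, 5}
Tree: B1–B2, B2–B3, B3–B4
The largest bag has 3 vertices, giving width 2; this decomposition certifies tw(G) ≤ 2. Since 3–1–6–5–3 is a cycle in G, G is not acyclic. Forests are exactly the graphs of treewidth ≤ 1, so tw(G) ≥ 2. Hence tw(G) = 2 exactly.

2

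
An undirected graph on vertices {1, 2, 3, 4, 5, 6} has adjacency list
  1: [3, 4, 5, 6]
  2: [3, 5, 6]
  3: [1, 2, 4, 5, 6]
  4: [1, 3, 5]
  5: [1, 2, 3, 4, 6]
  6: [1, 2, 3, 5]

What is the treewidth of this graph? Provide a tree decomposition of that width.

The largest bag has 4 vertices, giving width 3; this decomposition certifies tw(G) ≤ 3. On the other hand G contains the 4-clique {1, 3, 4, 5}. A clique must lie in a single bag of any decomposition, so no decomposition can have width below 3. Combining the bounds, tw(G) = 3.

Treewidth 3.
One optimal decomposition is:
Bags: B1 = {2, 3, 5, 6}  B2 = {1, 3, 5, 6}  B3 = {1, 3, 4, 5}
Tree: B1–B2, B2–B3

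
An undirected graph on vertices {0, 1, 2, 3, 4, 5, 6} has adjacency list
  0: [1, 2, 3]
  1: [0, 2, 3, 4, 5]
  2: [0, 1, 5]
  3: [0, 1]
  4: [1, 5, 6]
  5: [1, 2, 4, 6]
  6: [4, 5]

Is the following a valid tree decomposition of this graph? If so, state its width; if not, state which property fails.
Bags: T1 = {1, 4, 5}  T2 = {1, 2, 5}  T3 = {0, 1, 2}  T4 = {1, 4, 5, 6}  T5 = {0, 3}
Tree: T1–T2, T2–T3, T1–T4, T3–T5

A tree decomposition must satisfy three properties: every vertex lies in some bag; for every edge, both endpoints lie together in some bag; and for every vertex, the bags containing it form a connected subtree. Here edge (1,3) lies in no bag, so the decomposition is invalid.

No — edge (1,3) lies in no bag.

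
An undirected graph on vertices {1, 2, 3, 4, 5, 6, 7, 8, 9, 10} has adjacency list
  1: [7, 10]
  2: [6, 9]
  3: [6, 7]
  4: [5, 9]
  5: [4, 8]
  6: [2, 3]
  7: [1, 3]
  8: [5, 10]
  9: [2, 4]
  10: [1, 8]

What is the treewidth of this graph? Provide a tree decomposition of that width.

The largest bag has 3 vertices, giving width 2; this decomposition certifies tw(G) ≤ 2. The edges 9–4–5–8–10–1–7–3–6–2–9 form a cycle, so G is not a tree and its treewidth is at least 2. Therefore the treewidth is 2.

Treewidth 2.
Bags: B1 = {4, 5, 9}  B2 = {5, 8, 9}  B3 = {8, 9, 10}  B4 = {1, 9, 10}  B5 = {1, 7, 9}  B6 = {3, 7, 9}  B7 = {3, 6, 9}  B8 = {2, 6, 9}
Tree: B1–B2, B2–B3, B3–B4, B4–B5, B5–B6, B6–B7, B7–B8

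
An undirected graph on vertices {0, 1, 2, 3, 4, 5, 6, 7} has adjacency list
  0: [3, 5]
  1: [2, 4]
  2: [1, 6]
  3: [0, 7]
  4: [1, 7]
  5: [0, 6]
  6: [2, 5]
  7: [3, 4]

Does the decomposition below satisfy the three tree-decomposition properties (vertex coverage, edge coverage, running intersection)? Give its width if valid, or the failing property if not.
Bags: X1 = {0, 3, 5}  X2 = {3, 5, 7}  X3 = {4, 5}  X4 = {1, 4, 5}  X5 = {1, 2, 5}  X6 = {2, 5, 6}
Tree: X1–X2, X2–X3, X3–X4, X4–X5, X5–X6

A tree decomposition must satisfy three properties: every vertex lies in some bag; for every edge, both endpoints lie together in some bag; and for every vertex, the bags containing it form a connected subtree. Here edge (7,4) lies in no bag, so the decomposition is invalid.

No — edge (7,4) lies in no bag.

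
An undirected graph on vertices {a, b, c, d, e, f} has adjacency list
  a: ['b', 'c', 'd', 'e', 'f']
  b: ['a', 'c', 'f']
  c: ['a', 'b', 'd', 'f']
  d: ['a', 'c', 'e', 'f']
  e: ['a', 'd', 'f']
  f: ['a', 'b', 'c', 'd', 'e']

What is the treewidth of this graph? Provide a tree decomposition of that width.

Treewidth 3.
Bags: B1 = {a, d, e, f}  B2 = {a, c, d, f}  B3 = {a, b, c, f}
Tree: B1–B2, B2–B3

The largest bag has 4 vertices, giving width 3; this decomposition certifies tw(G) ≤ 3. Conversely, {a, d, e, f} is a clique of size 4, and the vertices of any clique must share a bag in every tree decomposition; so some bag has ≥ 4 vertices and tw(G) ≥ 3. Hence tw(G) = 3 exactly.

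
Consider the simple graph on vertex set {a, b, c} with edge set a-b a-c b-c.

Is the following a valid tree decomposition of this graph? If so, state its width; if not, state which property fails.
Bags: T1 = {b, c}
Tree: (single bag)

No — vertex a appears in no bag.

A tree decomposition must satisfy three properties: every vertex lies in some bag; for every edge, both endpoints lie together in some bag; and for every vertex, the bags containing it form a connected subtree. Here vertex a appears in no bag, so the decomposition is invalid.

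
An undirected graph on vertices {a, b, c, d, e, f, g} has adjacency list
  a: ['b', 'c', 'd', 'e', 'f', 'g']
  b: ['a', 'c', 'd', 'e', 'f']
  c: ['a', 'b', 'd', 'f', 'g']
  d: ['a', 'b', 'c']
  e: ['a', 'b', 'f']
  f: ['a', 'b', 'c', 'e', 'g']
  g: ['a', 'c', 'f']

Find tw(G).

3

A width-3 tree decomposition is:
Bags: B1 = {a, b, c, f}  B2 = {a, c, f, g}  B3 = {a, b, c, d}  B4 = {a, b, e, f}
Tree: B1–B2, B1–B3, B1–B4
The largest bag has 4 vertices, giving width 3; this decomposition certifies tw(G) ≤ 3. Conversely, {a, b, c, d} is a clique of size 4, and the vertices of any clique must share a bag in every tree decomposition; so some bag has ≥ 4 vertices and tw(G) ≥ 3. Hence tw(G) = 3 exactly.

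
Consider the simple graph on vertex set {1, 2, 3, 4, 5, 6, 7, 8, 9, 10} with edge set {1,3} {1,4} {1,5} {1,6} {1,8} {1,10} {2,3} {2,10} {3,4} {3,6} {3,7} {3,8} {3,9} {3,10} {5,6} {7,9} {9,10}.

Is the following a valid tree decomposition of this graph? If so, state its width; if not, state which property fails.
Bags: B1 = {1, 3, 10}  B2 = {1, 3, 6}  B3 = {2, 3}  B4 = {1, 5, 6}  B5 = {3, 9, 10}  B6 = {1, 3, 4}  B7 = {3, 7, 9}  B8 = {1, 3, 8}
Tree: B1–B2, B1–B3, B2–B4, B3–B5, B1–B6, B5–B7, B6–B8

No — edge (10,2) lies in no bag.

A tree decomposition must satisfy three properties: every vertex lies in some bag; for every edge, both endpoints lie together in some bag; and for every vertex, the bags containing it form a connected subtree. Here edge (10,2) lies in no bag, so the decomposition is invalid.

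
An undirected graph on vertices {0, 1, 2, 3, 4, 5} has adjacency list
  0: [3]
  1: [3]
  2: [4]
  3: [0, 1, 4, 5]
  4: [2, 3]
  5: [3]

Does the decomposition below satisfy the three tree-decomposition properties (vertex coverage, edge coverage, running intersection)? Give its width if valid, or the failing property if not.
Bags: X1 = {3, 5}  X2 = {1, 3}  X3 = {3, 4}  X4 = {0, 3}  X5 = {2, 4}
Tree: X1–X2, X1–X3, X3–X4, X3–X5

Checking the three conditions: (i) the bags cover all of {0, 1, 2, 3, 4, 5}; (ii) for each edge, some bag contains both endpoints; (iii) the bags containing any fixed vertex form a subtree. All hold, so the decomposition is valid with width 2 − 1 = 1.

Yes; width 1.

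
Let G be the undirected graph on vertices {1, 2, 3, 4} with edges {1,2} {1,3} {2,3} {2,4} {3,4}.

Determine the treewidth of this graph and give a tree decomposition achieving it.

Treewidth 2.
One such decomposition:
Bags: B1 = {1, 2, 3}  B2 = {2, 3, 4}
Tree: B1–B2

Each bag holds 3 vertices, so the decomposition has width 2, which upper-bounds the treewidth. Conversely, {1, 2, 3} is a clique of size 3, and the vertices of any clique must share a bag in every tree decomposition; so some bag has ≥ 3 vertices and tw(G) ≥ 2. Therefore the treewidth is 2.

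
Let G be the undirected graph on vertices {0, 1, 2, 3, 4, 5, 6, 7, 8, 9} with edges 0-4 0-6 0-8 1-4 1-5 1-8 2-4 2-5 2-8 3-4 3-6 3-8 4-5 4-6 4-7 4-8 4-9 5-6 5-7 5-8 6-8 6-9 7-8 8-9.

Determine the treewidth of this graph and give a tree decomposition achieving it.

Each bag holds 4 vertices, so the decomposition has width 3, which upper-bounds the treewidth. Conversely, {0, 4, 6, 8} is a clique of size 4, and the vertices of any clique must share a bag in every tree decomposition; so some bag has ≥ 4 vertices and tw(G) ≥ 3. Combining the bounds, tw(G) = 3.

Treewidth 3.
One such decomposition:
Bags: B1 = {4, 5, 7, 8}  B2 = {4, 5, 6, 8}  B3 = {4, 6, 8, 9}  B4 = {3, 4, 6, 8}  B5 = {1, 4, 5, 8}  B6 = {2, 4, 5, 8}  B7 = {0, 4, 6, 8}
Tree: B1–B2, B2–B3, B2–B4, B1–B5, B1–B6, B3–B7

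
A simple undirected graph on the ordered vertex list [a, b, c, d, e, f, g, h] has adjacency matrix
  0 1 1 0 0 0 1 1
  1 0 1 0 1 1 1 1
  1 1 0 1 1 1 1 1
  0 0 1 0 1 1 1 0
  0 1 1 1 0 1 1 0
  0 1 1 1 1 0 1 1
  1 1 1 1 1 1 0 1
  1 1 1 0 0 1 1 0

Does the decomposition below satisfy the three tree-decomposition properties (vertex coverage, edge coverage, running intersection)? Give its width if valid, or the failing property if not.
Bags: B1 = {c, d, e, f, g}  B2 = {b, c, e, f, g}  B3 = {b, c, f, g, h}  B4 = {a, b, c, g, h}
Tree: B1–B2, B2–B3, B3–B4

Yes; width 4.

Checking the three conditions: (i) the bags cover all of {a, b, c, d, e, f, g, h}; (ii) for each edge, some bag contains both endpoints; (iii) the bags containing any fixed vertex form a subtree. All hold, so the decomposition is valid with width 5 − 1 = 4.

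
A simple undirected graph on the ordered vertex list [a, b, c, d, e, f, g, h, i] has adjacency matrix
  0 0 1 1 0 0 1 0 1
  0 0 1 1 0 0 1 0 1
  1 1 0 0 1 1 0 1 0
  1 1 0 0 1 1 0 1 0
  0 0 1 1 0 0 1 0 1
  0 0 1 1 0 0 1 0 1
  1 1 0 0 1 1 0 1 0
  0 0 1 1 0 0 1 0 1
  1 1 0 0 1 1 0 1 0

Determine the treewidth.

A width-4 tree decomposition is:
Bags: B1 = {c, d, e, g, i}  B2 = {a, c, d, g, i}  B3 = {c, d, g, h, i}  B4 = {c, d, f, g, i}  B5 = {b, c, d, g, i}
Tree: B1–B2, B2–B3, B3–B4, B4–B5
Each bag holds 5 vertices, so the decomposition has width 4, which upper-bounds the treewidth. For the lower bound: the 5 vertex sets {e,i}, {a,g}, {c,h}, {d}, {f} are disjoint, each induces a connected subgraph, and every pair is joined by at least one edge of G. Contracting each set to a single vertex therefore yields K_{5} as a minor, and since treewidth is minor-monotone, tw(G) ≥ tw(K_{5}) = 4. Combining the bounds, tw(G) = 4.

4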